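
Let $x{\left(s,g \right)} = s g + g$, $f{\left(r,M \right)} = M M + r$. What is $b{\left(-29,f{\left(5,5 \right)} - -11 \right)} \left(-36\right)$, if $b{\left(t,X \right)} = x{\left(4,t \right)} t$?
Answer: $-151380$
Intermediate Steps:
$f{\left(r,M \right)} = r + M^{2}$ ($f{\left(r,M \right)} = M^{2} + r = r + M^{2}$)
$x{\left(s,g \right)} = g + g s$ ($x{\left(s,g \right)} = g s + g = g + g s$)
$b{\left(t,X \right)} = 5 t^{2}$ ($b{\left(t,X \right)} = t \left(1 + 4\right) t = t 5 t = 5 t t = 5 t^{2}$)
$b{\left(-29,f{\left(5,5 \right)} - -11 \right)} \left(-36\right) = 5 \left(-29\right)^{2} \left(-36\right) = 5 \cdot 841 \left(-36\right) = 4205 \left(-36\right) = -151380$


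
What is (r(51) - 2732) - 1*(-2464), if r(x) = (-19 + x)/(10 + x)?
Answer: -16316/61 ≈ -267.48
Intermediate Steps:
r(x) = (-19 + x)/(10 + x)
(r(51) - 2732) - 1*(-2464) = ((-19 + 51)/(10 + 51) - 2732) - 1*(-2464) = (32/61 - 2732) + 2464 = -166620/61 + 2464 = -16316/61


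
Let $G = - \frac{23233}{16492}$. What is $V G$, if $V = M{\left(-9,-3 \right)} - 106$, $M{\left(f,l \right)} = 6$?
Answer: $\frac{82975}{589} \approx 140.87$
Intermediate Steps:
$G = - \frac{3319}{2356}$ ($G = \left(-23233\right) \frac{1}{16492} = - \frac{3319}{2356} \approx -1.4087$)
$V = -100$ ($V = 6 - 106 = -100$)
$V G = \left(-100\right) \left(- \frac{3319}{2356}\right) = \frac{82975}{589}$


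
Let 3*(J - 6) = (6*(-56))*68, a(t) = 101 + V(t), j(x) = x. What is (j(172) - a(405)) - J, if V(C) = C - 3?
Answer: 7279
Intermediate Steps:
V(C) = -3 + C
a(t) = 98 + t (a(t) = 101 + (-3 + t) = 98 + t)
J = -7610 (J = 6 + ((6*(-56))*68)/3 = 6 + (-336*68)/3 = 6 + (⅓)*(-22848) = 6 - 7616 = -7610)
(j(172) - a(405)) - J = (172 - (98 + 405)) - 1*(-7610) = (172 - 1*503) + 7610 = (172 - 503) + 7610 = -331 + 7610 = 7279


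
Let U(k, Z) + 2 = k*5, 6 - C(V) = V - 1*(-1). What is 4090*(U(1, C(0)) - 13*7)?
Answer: -359920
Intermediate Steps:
C(V) = 5 - V (C(V) = 6 - (V - 1*(-1)) = 6 - (V + 1) = 6 - (1 + V) = 6 + (-1 - V) = 5 - V)
U(k, Z) = -2 + 5*k (U(k, Z) = -2 + k*5 = -2 + 5*k)
4090*(U(1, C(0)) - 13*7) = 4090*((-2 + 5*1) - 13*7) = 4090*((-2 + 5) - 91) = 4090*(3 - 91) = 4090*(-88) = -359920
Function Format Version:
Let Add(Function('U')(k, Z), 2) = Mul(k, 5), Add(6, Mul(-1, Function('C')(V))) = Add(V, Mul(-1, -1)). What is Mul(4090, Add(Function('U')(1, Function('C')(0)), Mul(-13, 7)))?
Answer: -359920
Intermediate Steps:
Function('C')(V) = Add(5, Mul(-1, V)) (Function('C')(V) = Add(6, Mul(-1, Add(V, Mul(-1, -1)))) = Add(6, Mul(-1, Add(V, 1))) = Add(6, Mul(-1, Add(1, V))) = Add(6, Add(-1, Mul(-1, V))) = Add(5, Mul(-1, V)))
Function('U')(k, Z) = Add(-2, Mul(5, k)) (Function('U')(k, Z) = Add(-2, Mul(k, 5)) = Add(-2, Mul(5, k)))
Mul(4090, Add(Function('U')(1, Function('C')(0)), Mul(-13, 7))) = Mul(4090, Add(Add(-2, Mul(5, 1)), Mul(-13, 7))) = Mul(4090, Add(Add(-2, 5), -91)) = Mul(4090, Add(3, -91)) = Mul(4090, -88) = -359920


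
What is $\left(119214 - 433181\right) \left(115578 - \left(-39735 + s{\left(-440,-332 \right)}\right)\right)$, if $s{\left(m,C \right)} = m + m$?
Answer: $-49039447631$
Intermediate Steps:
$s{\left(m,C \right)} = 2 m$
$\left(119214 - 433181\right) \left(115578 - \left(-39735 + s{\left(-440,-332 \right)}\right)\right) = \left(119214 - 433181\right) \left(115578 + \left(39735 - 2 \left(-440\right)\right)\right) = - 313967 \left(115578 + \left(39735 - -880\right)\right) = - 313967 \left(115578 + \left(39735 + 880\right)\right) = - 313967 \left(115578 + 40615\right) = \left(-313967\right) 156193 = -49039447631$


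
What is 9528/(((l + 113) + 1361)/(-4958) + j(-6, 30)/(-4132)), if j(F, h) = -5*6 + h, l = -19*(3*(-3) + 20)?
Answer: -47239824/1265 ≈ -37344.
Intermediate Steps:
l = -209 (l = -19*(-9 + 20) = -19*11 = -209)
j(F, h) = -30 + h
9528/(((l + 113) + 1361)/(-4958) + j(-6, 30)/(-4132)) = 9528/(((-209 + 113) + 1361)/(-4958) + (-30 + 30)/(-4132)) = 9528/((-96 + 1361)*(-1/4958) + 0*(-1/4132)) = 9528/(1265*(-1/4958) + 0) = 9528/(-1265/4958 + 0) = 9528/(-1265/4958) = 9528*(-4958/1265) = -47239824/1265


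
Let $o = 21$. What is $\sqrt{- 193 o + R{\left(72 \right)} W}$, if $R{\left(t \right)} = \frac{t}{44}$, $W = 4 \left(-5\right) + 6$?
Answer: $\frac{7 i \sqrt{10065}}{11} \approx 63.843 i$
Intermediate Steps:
$W = -14$ ($W = -20 + 6 = -14$)
$R{\left(t \right)} = \frac{t}{44}$ ($R{\left(t \right)} = t \frac{1}{44} = \frac{t}{44}$)
$\sqrt{- 193 o + R{\left(72 \right)} W} = \sqrt{\left(-193\right) 21 + \frac{1}{44} \cdot 72 \left(-14\right)} = \sqrt{-4053 + \frac{18}{11} \left(-14\right)} = \sqrt{-4053 - \frac{252}{11}} = \sqrt{- \frac{44835}{11}} = \frac{7 i \sqrt{10065}}{11}$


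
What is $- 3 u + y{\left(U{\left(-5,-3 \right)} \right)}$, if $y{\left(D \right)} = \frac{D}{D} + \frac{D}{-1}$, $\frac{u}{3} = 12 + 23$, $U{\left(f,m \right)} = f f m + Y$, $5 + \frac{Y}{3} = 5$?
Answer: $-239$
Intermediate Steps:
$Y = 0$ ($Y = -15 + 3 \cdot 5 = -15 + 15 = 0$)
$U{\left(f,m \right)} = m f^{2}$ ($U{\left(f,m \right)} = f f m + 0 = f^{2} m + 0 = m f^{2} + 0 = m f^{2}$)
$u = 105$ ($u = 3 \left(12 + 23\right) = 3 \cdot 35 = 105$)
$y{\left(D \right)} = 1 - D$ ($y{\left(D \right)} = 1 + D \left(-1\right) = 1 - D$)
$- 3 u + y{\left(U{\left(-5,-3 \right)} \right)} = \left(-3\right) 105 - \left(-1 - 3 \left(-5\right)^{2}\right) = -315 - \left(-1 - 75\right) = -315 + \left(1 - -75\right) = -315 + \left(1 + 75\right) = -315 + 76 = -239$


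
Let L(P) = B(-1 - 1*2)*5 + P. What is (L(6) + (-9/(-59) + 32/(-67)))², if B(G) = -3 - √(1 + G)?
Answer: 577496594/15626209 + 368620*I*√2/3953 ≈ 36.957 + 131.88*I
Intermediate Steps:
L(P) = -15 + P - 5*I*√2 (L(P) = (-3 - √(1 + (-1 - 1*2)))*5 + P = (-3 - √(1 + (-1 - 2)))*5 + P = (-3 - √(1 - 3))*5 + P = (-3 - √(-2))*5 + P = (-3 - I*√2)*5 + P = (-15 - 5*I*√2) + P = -15 + P - 5*I*√2)
(L(6) + (-9/(-59) + 32/(-67)))² = ((-15 + 6 - 5*I*√2) + (-9/(-59) + 32/(-67)))² = ((-9 - 5*I*√2) + (-9*(-1/59) + 32*(-1/67)))² = ((-9 - 5*I*√2) + (9/59 - 32/67))² = ((-9 - 5*I*√2) - 1285/3953)² = (-36862/3953 - 5*I*√2)²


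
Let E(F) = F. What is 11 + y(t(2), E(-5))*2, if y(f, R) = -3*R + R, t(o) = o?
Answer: 31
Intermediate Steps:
y(f, R) = -2*R
11 + y(t(2), E(-5))*2 = 11 - 2*(-5)*2 = 11 + 10*2 = 11 + 20 = 31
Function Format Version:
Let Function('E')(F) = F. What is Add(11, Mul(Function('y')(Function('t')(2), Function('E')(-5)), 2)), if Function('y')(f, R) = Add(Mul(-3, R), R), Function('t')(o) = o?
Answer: 31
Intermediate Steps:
Function('y')(f, R) = Mul(-2, R)
Add(11, Mul(Function('y')(Function('t')(2), Function('E')(-5)), 2)) = Add(11, Mul(Mul(-2, -5), 2)) = Add(11, Mul(10, 2)) = Add(11, 20) = 31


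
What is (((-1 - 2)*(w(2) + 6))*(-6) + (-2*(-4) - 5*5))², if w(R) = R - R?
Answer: 8281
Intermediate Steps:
w(R) = 0
(((-1 - 2)*(w(2) + 6))*(-6) + (-2*(-4) - 5*5))² = (((-1 - 2)*(0 + 6))*(-6) + (-2*(-4) - 5*5))² = (-3*6*(-6) + (8 - 25))² = (-18*(-6) - 17)² = (108 - 17)² = 91² = 8281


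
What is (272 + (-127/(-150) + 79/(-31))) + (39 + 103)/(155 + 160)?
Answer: 26438647/97650 ≈ 270.75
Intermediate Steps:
(272 + (-127/(-150) + 79/(-31))) + (39 + 103)/(155 + 160) = (272 + (-127*(-1/150) + 79*(-1/31))) + 142/315 = (272 + (127/150 - 79/31)) + 142*(1/315) = (272 - 7913/4650) + 142/315 = 1256887/4650 + 142/315 = 26438647/97650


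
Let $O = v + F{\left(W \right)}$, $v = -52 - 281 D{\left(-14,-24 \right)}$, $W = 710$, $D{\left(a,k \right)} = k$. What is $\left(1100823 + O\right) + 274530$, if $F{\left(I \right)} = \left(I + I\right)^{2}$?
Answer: $3398445$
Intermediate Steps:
$F{\left(I \right)} = 4 I^{2}$ ($F{\left(I \right)} = \left(2 I\right)^{2} = 4 I^{2}$)
$v = 6692$ ($v = -52 - -6744 = -52 + 6744 = 6692$)
$O = 2023092$ ($O = 6692 + 4 \cdot 710^{2} = 6692 + 4 \cdot 504100 = 6692 + 2016400 = 2023092$)
$\left(1100823 + O\right) + 274530 = \left(1100823 + 2023092\right) + 274530 = 3123915 + 274530 = 3398445$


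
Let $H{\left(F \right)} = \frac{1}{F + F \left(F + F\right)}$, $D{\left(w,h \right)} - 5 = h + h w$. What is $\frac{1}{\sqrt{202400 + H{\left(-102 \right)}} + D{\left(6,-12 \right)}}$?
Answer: $\frac{1635774}{4061668255} + \frac{\sqrt{86776659467106}}{4061668255} \approx 0.0026962$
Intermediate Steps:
$D{\left(w,h \right)} = 5 + h + h w$ ($D{\left(w,h \right)} = 5 + \left(h + h w\right) = 5 + h + h w$)
$H{\left(F \right)} = \frac{1}{F + 2 F^{2}}$ ($H{\left(F \right)} = \frac{1}{F + F 2 F} = \frac{1}{F + 2 F^{2}}$)
$\frac{1}{\sqrt{202400 + H{\left(-102 \right)}} + D{\left(6,-12 \right)}} = \frac{1}{\sqrt{202400 + \frac{1}{\left(-102\right) \left(1 + 2 \left(-102\right)\right)}} - 79} = \frac{1}{\sqrt{202400 - \frac{1}{102 \left(1 - 204\right)}} - 79} = \frac{1}{\sqrt{202400 - \frac{1}{102 \left(-203\right)}} - 79} = \frac{1}{\sqrt{202400 - - \frac{1}{20706}} - 79} = \frac{1}{\sqrt{202400 + \frac{1}{20706}} - 79} = \frac{1}{\sqrt{\frac{4190894401}{20706}} - 79} = \frac{1}{\frac{\sqrt{86776659467106}}{20706} - 79} = \frac{1}{-79 + \frac{\sqrt{86776659467106}}{20706}}$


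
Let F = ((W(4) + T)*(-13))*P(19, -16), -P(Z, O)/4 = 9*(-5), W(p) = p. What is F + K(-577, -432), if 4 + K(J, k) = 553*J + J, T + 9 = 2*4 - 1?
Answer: -324342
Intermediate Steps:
T = -2 (T = -9 + (2*4 - 1) = -9 + (8 - 1) = -9 + 7 = -2)
P(Z, O) = 180 (P(Z, O) = -36*(-5) = -4*(-45) = 180)
K(J, k) = -4 + 554*J (K(J, k) = -4 + (553*J + J) = -4 + 554*J)
F = -4680 (F = ((4 - 2)*(-13))*180 = (2*(-13))*180 = -26*180 = -4680)
F + K(-577, -432) = -4680 + (-4 + 554*(-577)) = -4680 + (-4 - 319658) = -4680 - 319662 = -324342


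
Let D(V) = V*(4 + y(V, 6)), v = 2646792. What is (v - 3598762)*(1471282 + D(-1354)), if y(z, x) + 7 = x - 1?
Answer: -1398038390780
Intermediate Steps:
y(z, x) = -8 + x (y(z, x) = -7 + (x - 1) = -7 + (-1 + x) = -8 + x)
D(V) = 2*V (D(V) = V*(4 + (-8 + 6)) = V*(4 - 2) = V*2 = 2*V)
(v - 3598762)*(1471282 + D(-1354)) = (2646792 - 3598762)*(1471282 + 2*(-1354)) = -951970*(1471282 - 2708) = -951970*1468574 = -1398038390780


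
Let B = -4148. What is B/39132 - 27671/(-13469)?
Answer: 256738040/131767227 ≈ 1.9484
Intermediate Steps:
B/39132 - 27671/(-13469) = -4148/39132 - 27671/(-13469) = -4148*1/39132 - 27671*(-1/13469) = -1037/9783 + 27671/13469 = 256738040/131767227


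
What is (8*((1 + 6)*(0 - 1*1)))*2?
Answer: -112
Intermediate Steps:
(8*((1 + 6)*(0 - 1*1)))*2 = (8*(7*(0 - 1)))*2 = (8*(7*(-1)))*2 = (8*(-7))*2 = -56*2 = -112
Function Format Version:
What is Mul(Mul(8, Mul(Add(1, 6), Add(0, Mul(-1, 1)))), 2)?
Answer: -112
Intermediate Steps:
Mul(Mul(8, Mul(Add(1, 6), Add(0, Mul(-1, 1)))), 2) = Mul(Mul(8, Mul(7, Add(0, -1))), 2) = Mul(Mul(8, Mul(7, -1)), 2) = Mul(Mul(8, -7), 2) = Mul(-56, 2) = -112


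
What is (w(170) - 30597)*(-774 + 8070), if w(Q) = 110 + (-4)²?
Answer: -222316416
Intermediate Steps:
w(Q) = 126 (w(Q) = 110 + 16 = 126)
(w(170) - 30597)*(-774 + 8070) = (126 - 30597)*(-774 + 8070) = -30471*7296 = -222316416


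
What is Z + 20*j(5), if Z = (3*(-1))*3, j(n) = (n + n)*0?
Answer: -9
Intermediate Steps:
j(n) = 0 (j(n) = (2*n)*0 = 0)
Z = -9 (Z = -3*3 = -9)
Z + 20*j(5) = -9 + 20*0 = -9 + 0 = -9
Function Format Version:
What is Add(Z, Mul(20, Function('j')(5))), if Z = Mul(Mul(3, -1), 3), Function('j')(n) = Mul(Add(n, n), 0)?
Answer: -9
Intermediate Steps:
Function('j')(n) = 0 (Function('j')(n) = Mul(Mul(2, n), 0) = 0)
Z = -9 (Z = Mul(-3, 3) = -9)
Add(Z, Mul(20, Function('j')(5))) = Add(-9, Mul(20, 0)) = Add(-9, 0) = -9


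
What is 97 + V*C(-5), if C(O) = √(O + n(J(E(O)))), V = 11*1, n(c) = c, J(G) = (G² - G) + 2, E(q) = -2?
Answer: 97 + 11*√3 ≈ 116.05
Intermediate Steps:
J(G) = 2 + G² - G
V = 11
C(O) = √(8 + O) (C(O) = √(O + (2 + (-2)² - 1*(-2))) = √(O + (2 + 4 + 2)) = √(O + 8) = √(8 + O))
97 + V*C(-5) = 97 + 11*√(8 - 5) = 97 + 11*√3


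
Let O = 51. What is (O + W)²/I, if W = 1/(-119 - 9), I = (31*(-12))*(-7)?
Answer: 42601729/42663936 ≈ 0.99854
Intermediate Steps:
I = 2604 (I = -372*(-7) = 2604)
W = -1/128 (W = 1/(-128) = -1/128 ≈ -0.0078125)
(O + W)²/I = (51 - 1/128)²/2604 = (6527/128)²*(1/2604) = (42601729/16384)*(1/2604) = 42601729/42663936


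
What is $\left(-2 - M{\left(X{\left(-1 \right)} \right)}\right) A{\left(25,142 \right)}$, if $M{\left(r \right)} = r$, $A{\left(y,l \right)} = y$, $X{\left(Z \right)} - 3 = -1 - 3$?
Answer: $-25$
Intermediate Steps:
$X{\left(Z \right)} = -1$ ($X{\left(Z \right)} = 3 - 4 = -1$)
$\left(-2 - M{\left(X{\left(-1 \right)} \right)}\right) A{\left(25,142 \right)} = \left(-2 - -1\right) 25 = \left(-2 + 1\right) 25 = \left(-1\right) 25 = -25$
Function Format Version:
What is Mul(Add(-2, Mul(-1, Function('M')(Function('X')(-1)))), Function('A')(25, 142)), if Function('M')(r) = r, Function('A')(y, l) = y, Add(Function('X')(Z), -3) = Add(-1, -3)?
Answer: -25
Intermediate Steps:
Function('X')(Z) = -1 (Function('X')(Z) = Add(3, Add(-1, -3)) = Add(3, -4) = -1)
Mul(Add(-2, Mul(-1, Function('M')(Function('X')(-1)))), Function('A')(25, 142)) = Mul(Add(-2, Mul(-1, -1)), 25) = Mul(Add(-2, 1), 25) = Mul(-1, 25) = -25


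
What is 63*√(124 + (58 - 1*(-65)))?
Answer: 63*√247 ≈ 990.12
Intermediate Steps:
63*√(124 + (58 - 1*(-65))) = 63*√(124 + (58 + 65)) = 63*√(124 + 123) = 63*√247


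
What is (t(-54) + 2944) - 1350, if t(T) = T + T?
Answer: 1486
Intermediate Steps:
t(T) = 2*T
(t(-54) + 2944) - 1350 = (2*(-54) + 2944) - 1350 = (-108 + 2944) - 1350 = 2836 - 1350 = 1486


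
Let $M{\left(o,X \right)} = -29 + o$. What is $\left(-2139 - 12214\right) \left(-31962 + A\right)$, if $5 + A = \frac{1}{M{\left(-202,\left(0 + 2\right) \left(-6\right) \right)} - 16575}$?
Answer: $\frac{7710968445259}{16806} \approx 4.5882 \cdot 10^{8}$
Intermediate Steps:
$A = - \frac{84031}{16806}$ ($A = -5 + \frac{1}{\left(-29 - 202\right) - 16575} = -5 + \frac{1}{-231 - 16575} = -5 + \frac{1}{-16806} = -5 - \frac{1}{16806} = - \frac{84031}{16806} \approx -5.0001$)
$\left(-2139 - 12214\right) \left(-31962 + A\right) = \left(-2139 - 12214\right) \left(-31962 - \frac{84031}{16806}\right) = \left(-14353\right) \left(- \frac{537237403}{16806}\right) = \frac{7710968445259}{16806}$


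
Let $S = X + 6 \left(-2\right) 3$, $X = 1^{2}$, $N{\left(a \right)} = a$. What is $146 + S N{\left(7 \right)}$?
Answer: $-99$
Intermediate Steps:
$X = 1$
$S = -35$ ($S = 1 + 6 \left(-2\right) 3 = 1 - 36 = -35$)
$146 + S N{\left(7 \right)} = 146 - 245 = -99$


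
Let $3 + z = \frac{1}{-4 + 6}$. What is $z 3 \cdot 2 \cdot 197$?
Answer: $-2955$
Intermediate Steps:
$z = - \frac{5}{2}$ ($z = -3 + \frac{1}{-4 + 6} = -3 + \frac{1}{2} = - \frac{5}{2} \approx -2.5$)
$z 3 \cdot 2 \cdot 197 = \left(- \frac{5}{2}\right) 3 \cdot 2 \cdot 197 = \left(- \frac{15}{2}\right) 2 \cdot 197 = \left(-15\right) 197 = -2955$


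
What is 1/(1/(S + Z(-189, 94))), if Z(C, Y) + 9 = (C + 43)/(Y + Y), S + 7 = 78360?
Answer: 7364263/94 ≈ 78343.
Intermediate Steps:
S = 78353 (S = -7 + 78360 = 78353)
Z(C, Y) = -9 + (43 + C)/(2*Y) (Z(C, Y) = -9 + (C + 43)/(Y + Y) = -9 + (43 + C)/((2*Y)) = -9 + (43 + C)*(1/(2*Y)) = -9 + (43 + C)/(2*Y))
1/(1/(S + Z(-189, 94))) = 1/(1/(78353 + (½)*(43 - 189 - 18*94)/94)) = 1/(1/(78353 + (½)*(1/94)*(43 - 189 - 1692))) = 1/(1/(78353 + (½)*(1/94)*(-1838))) = 1/(1/(78353 - 919/94)) = 1/(1/(7364263/94)) = 1/(94/7364263) = 7364263/94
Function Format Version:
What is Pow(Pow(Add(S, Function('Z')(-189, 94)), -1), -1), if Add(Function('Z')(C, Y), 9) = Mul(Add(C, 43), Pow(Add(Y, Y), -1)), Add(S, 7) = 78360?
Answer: Rational(7364263, 94) ≈ 78343.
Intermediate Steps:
S = 78353 (S = Add(-7, 78360) = 78353)
Function('Z')(C, Y) = Add(-9, Mul(Rational(1, 2), Pow(Y, -1), Add(43, C))) (Function('Z')(C, Y) = Add(-9, Mul(Add(C, 43), Pow(Add(Y, Y), -1))) = Add(-9, Mul(Add(43, C), Pow(Mul(2, Y), -1))) = Add(-9, Mul(Add(43, C), Mul(Rational(1, 2), Pow(Y, -1)))) = Add(-9, Mul(Rational(1, 2), Pow(Y, -1), Add(43, C))))
Pow(Pow(Add(S, Function('Z')(-189, 94)), -1), -1) = Pow(Pow(Add(78353, Mul(Rational(1, 2), Pow(94, -1), Add(43, -189, Mul(-18, 94)))), -1), -1) = Pow(Pow(Add(78353, Mul(Rational(1, 2), Rational(1, 94), Add(43, -189, -1692))), -1), -1) = Pow(Pow(Add(78353, Mul(Rational(1, 2), Rational(1, 94), -1838)), -1), -1) = Pow(Pow(Add(78353, Rational(-919, 94)), -1), -1) = Pow(Pow(Rational(7364263, 94), -1), -1) = Pow(Rational(94, 7364263), -1) = Rational(7364263, 94)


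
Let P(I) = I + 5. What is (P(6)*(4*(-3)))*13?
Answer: -1716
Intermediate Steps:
P(I) = 5 + I
(P(6)*(4*(-3)))*13 = ((5 + 6)*(4*(-3)))*13 = (11*(-12))*13 = -132*13 = -1716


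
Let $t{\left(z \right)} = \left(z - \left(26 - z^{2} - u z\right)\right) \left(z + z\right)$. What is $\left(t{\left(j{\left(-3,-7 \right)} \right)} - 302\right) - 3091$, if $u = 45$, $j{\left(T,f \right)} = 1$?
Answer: $-3351$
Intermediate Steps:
$t{\left(z \right)} = 2 z \left(-26 + z^{2} + 46 z\right)$ ($t{\left(z \right)} = \left(z - \left(26 - z^{2} - 45 z\right)\right) \left(z + z\right) = \left(z + \left(-26 + z^{2} + 45 z\right)\right) 2 z = \left(-26 + z^{2} + 46 z\right) 2 z = 2 z \left(-26 + z^{2} + 46 z\right)$)
$\left(t{\left(j{\left(-3,-7 \right)} \right)} - 302\right) - 3091 = \left(2 \cdot 1 \left(-26 + 1^{2} + 46 \cdot 1\right) - 302\right) - 3091 = \left(2 \cdot 1 \left(-26 + 1 + 46\right) - 302\right) - 3091 = \left(2 \cdot 1 \cdot 21 - 302\right) - 3091 = \left(42 - 302\right) - 3091 = -260 - 3091 = -3351$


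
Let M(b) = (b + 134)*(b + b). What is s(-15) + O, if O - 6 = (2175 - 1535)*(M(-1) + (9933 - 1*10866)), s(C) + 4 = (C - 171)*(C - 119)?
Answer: -742434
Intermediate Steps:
s(C) = -4 + (-171 + C)*(-119 + C) (s(C) = -4 + (C - 171)*(C - 119) = -4 + (-171 + C)*(-119 + C))
M(b) = 2*b*(134 + b) (M(b) = (134 + b)*(2*b) = 2*b*(134 + b))
O = -767354 (O = 6 + (2175 - 1535)*(2*(-1)*(134 - 1) + (9933 - 1*10866)) = 6 + 640*(2*(-1)*133 + (9933 - 10866)) = 6 + 640*(-266 - 933) = 6 + 640*(-1199) = 6 - 767360 = -767354)
s(-15) + O = (20345 + (-15)² - 290*(-15)) - 767354 = (20345 + 225 + 4350) - 767354 = 24920 - 767354 = -742434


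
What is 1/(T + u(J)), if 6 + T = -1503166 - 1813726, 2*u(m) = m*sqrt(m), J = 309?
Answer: -13267592/44007219865987 - 618*sqrt(309)/44007219865987 ≈ -3.0173e-7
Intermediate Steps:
u(m) = m**(3/2)/2 (u(m) = (m*sqrt(m))/2 = m**(3/2)/2)
T = -3316898 (T = -6 + (-1503166 - 1813726) = -6 - 3316892 = -3316898)
1/(T + u(J)) = 1/(-3316898 + 309**(3/2)/2) = 1/(-3316898 + (309*sqrt(309))/2) = 1/(-3316898 + 309*sqrt(309)/2)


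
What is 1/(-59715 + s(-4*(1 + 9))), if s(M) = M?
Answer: -1/59755 ≈ -1.6735e-5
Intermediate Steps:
1/(-59715 + s(-4*(1 + 9))) = 1/(-59715 - 4*(1 + 9)) = 1/(-59715 - 4*10) = 1/(-59715 - 40) = 1/(-59755) = -1/59755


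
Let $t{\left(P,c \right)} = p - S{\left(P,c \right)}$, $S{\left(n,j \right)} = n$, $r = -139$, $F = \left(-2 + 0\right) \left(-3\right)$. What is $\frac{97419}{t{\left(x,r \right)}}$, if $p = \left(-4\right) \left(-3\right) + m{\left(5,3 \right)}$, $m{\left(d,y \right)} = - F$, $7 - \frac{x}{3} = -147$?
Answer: $- \frac{32473}{152} \approx -213.64$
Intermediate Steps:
$x = 462$ ($x = 21 - -441 = 21 + 441 = 462$)
$F = 6$ ($F = \left(-2\right) \left(-3\right) = 6$)
$m{\left(d,y \right)} = -6$ ($m{\left(d,y \right)} = \left(-1\right) 6 = -6$)
$p = 6$ ($p = \left(-4\right) \left(-3\right) - 6 = 12 - 6 = 6$)
$t{\left(P,c \right)} = 6 - P$
$\frac{97419}{t{\left(x,r \right)}} = \frac{97419}{6 - 462} = \frac{97419}{-456} = 97419 \left(- \frac{1}{456}\right) = - \frac{32473}{152}$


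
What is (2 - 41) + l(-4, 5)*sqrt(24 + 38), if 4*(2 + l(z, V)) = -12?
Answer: -39 - 5*sqrt(62) ≈ -78.370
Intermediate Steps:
l(z, V) = -5 (l(z, V) = -2 + (1/4)*(-12) = -2 - 3 = -5)
(2 - 41) + l(-4, 5)*sqrt(24 + 38) = (2 - 41) - 5*sqrt(24 + 38) = -39 - 5*sqrt(62)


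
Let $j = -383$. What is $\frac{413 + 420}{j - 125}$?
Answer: $- \frac{833}{508} \approx -1.6398$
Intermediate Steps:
$\frac{413 + 420}{j - 125} = \frac{413 + 420}{-383 - 125} = \frac{833}{-508} = 833 \left(- \frac{1}{508}\right) = - \frac{833}{508}$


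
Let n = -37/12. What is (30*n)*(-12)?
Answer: 1110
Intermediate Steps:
n = -37/12 (n = -37*1/12 = -37/12 ≈ -3.0833)
(30*n)*(-12) = (30*(-37/12))*(-12) = -185/2*(-12) = 1110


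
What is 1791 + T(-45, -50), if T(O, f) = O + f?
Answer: 1696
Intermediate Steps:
1791 + T(-45, -50) = 1791 + (-45 - 50) = 1791 - 95 = 1696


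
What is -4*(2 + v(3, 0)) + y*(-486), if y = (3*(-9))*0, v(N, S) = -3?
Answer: 4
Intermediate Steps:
y = 0 (y = -27*0 = 0)
-4*(2 + v(3, 0)) + y*(-486) = -4*(2 - 3) + 0*(-486) = -4*(-1) + 0 = 4 + 0 = 4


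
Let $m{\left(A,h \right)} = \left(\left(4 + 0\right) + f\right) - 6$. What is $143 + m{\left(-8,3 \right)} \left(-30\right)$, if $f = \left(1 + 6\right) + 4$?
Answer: $-127$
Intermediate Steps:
$f = 11$ ($f = 7 + 4 = 11$)
$m{\left(A,h \right)} = 9$ ($m{\left(A,h \right)} = \left(\left(4 + 0\right) + 11\right) - 6 = \left(4 + 11\right) - 6 = 15 - 6 = 9$)
$143 + m{\left(-8,3 \right)} \left(-30\right) = 143 + 9 \left(-30\right) = 143 - 270 = -127$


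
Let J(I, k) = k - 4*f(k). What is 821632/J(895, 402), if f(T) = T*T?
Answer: -410816/323007 ≈ -1.2718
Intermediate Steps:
f(T) = T²
J(I, k) = k - 4*k²
821632/J(895, 402) = 821632/((402*(1 - 4*402))) = 821632/((402*(1 - 1608))) = 821632/((402*(-1607))) = 821632/(-646014) = 821632*(-1/646014) = -410816/323007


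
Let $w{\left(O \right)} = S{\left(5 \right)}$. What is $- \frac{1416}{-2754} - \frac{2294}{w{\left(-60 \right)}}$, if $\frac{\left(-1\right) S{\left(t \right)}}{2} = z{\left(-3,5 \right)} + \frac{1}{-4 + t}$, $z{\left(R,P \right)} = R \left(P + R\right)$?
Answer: $- \frac{525293}{2295} \approx -228.89$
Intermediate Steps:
$S{\left(t \right)} = 12 - \frac{2}{-4 + t}$ ($S{\left(t \right)} = - 2 \left(- 3 \left(5 - 3\right) + \frac{1}{-4 + t}\right) = - 2 \left(\left(-3\right) 2 + \frac{1}{-4 + t}\right) = - 2 \left(-6 + \frac{1}{-4 + t}\right) = 12 - \frac{2}{-4 + t}$)
$w{\left(O \right)} = 10$ ($w{\left(O \right)} = \frac{2 \left(-25 + 6 \cdot 5\right)}{-4 + 5} = \frac{2 \left(-25 + 30\right)}{1} = 2 \cdot 1 \cdot 5 = 10$)
$- \frac{1416}{-2754} - \frac{2294}{w{\left(-60 \right)}} = - \frac{1416}{-2754} - \frac{2294}{10} = \left(-1416\right) \left(- \frac{1}{2754}\right) - \frac{1147}{5} = \frac{236}{459} - \frac{1147}{5} = - \frac{525293}{2295}$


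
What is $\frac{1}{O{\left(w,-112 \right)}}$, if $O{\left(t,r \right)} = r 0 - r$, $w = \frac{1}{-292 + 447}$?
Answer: $\frac{1}{112} \approx 0.0089286$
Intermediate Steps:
$w = \frac{1}{155} \approx 0.0064516$
$O{\left(t,r \right)} = - r$ ($O{\left(t,r \right)} = 0 - r = - r$)
$\frac{1}{O{\left(w,-112 \right)}} = \frac{1}{\left(-1\right) \left(-112\right)} = \frac{1}{112}$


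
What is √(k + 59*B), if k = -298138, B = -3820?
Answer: I*√523518 ≈ 723.54*I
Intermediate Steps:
√(k + 59*B) = √(-298138 + 59*(-3820)) = √(-298138 - 225380) = √(-523518) = I*√523518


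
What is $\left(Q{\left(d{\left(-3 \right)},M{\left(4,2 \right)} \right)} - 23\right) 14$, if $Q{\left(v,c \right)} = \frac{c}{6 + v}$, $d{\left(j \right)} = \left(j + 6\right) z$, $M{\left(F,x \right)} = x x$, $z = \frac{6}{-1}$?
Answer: $- \frac{980}{3} \approx -326.67$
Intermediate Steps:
$z = -6$ ($z = 6 \left(-1\right) = -6$)
$M{\left(F,x \right)} = x^{2}$
$d{\left(j \right)} = -36 - 6 j$ ($d{\left(j \right)} = \left(j + 6\right) \left(-6\right) = \left(6 + j\right) \left(-6\right) = -36 - 6 j$)
$Q{\left(v,c \right)} = \frac{c}{6 + v}$
$\left(Q{\left(d{\left(-3 \right)},M{\left(4,2 \right)} \right)} - 23\right) 14 = \left(\frac{2^{2}}{6 - 18} - 23\right) 14 = \left(\frac{4}{6 + \left(-36 + 18\right)} - 23\right) 14 = \left(\frac{4}{6 - 18} - 23\right) 14 = \left(\frac{4}{-12} - 23\right) 14 = \left(4 \left(- \frac{1}{12}\right) - 23\right) 14 = \left(- \frac{1}{3} - 23\right) 14 = \left(- \frac{70}{3}\right) 14 = - \frac{980}{3}$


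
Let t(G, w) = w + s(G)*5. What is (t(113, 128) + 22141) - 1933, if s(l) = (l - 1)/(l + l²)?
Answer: 130984456/6441 ≈ 20336.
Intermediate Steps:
s(l) = (-1 + l)/(l + l²)
t(G, w) = w + 5*(-1 + G)/(G*(1 + G)) (t(G, w) = w + ((-1 + G)/(G*(1 + G)))*5 = w + 5*(-1 + G)/(G*(1 + G)))
(t(113, 128) + 22141) - 1933 = ((-5 + 5*113 + 113*128*(1 + 113))/(113*(1 + 113)) + 22141) - 1933 = ((1/113)*(-5 + 565 + 113*128*114)/114 + 22141) - 1933 = ((1/113)*(1/114)*(-5 + 565 + 1648896) + 22141) - 1933 = ((1/113)*(1/114)*1649456 + 22141) - 1933 = (824728/6441 + 22141) - 1933 = 143434909/6441 - 1933 = 130984456/6441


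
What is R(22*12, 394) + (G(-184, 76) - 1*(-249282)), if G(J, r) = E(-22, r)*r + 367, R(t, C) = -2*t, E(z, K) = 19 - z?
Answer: 252237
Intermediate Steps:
G(J, r) = 367 + 41*r (G(J, r) = (19 - 1*(-22))*r + 367 = (19 + 22)*r + 367 = 41*r + 367 = 367 + 41*r)
R(22*12, 394) + (G(-184, 76) - 1*(-249282)) = -44*12 + ((367 + 41*76) - 1*(-249282)) = -2*264 + ((367 + 3116) + 249282) = -528 + (3483 + 249282) = -528 + 252765 = 252237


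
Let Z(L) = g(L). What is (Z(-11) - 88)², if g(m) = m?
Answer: 9801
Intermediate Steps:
Z(L) = L
(Z(-11) - 88)² = (-11 - 88)² = (-99)² = 9801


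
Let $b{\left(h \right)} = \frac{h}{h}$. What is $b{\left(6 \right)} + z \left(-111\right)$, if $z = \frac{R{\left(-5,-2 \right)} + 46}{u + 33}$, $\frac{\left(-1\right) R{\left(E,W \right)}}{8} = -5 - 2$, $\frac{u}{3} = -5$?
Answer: $-628$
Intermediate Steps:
$u = -15$ ($u = 3 \left(-5\right) = -15$)
$R{\left(E,W \right)} = 56$ ($R{\left(E,W \right)} = - 8 \left(-5 - 2\right) = \left(-8\right) \left(-7\right) = 56$)
$z = \frac{17}{3}$ ($z = \frac{56 + 46}{-15 + 33} = \frac{102}{18} = 102 \cdot \frac{1}{18} = \frac{17}{3} \approx 5.6667$)
$b{\left(h \right)} = 1$
$b{\left(6 \right)} + z \left(-111\right) = 1 + \frac{17}{3} \left(-111\right) = 1 - 629 = -628$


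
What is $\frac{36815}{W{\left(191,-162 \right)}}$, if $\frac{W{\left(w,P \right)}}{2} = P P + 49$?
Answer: $\frac{36815}{52586} \approx 0.70009$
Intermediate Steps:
$W{\left(w,P \right)} = 98 + 2 P^{2}$ ($W{\left(w,P \right)} = 2 \left(P P + 49\right) = 2 \left(P^{2} + 49\right) = 2 \left(49 + P^{2}\right) = 98 + 2 P^{2}$)
$\frac{36815}{W{\left(191,-162 \right)}} = \frac{36815}{98 + 2 \left(-162\right)^{2}} = \frac{36815}{98 + 2 \cdot 26244} = \frac{36815}{98 + 52488} = \frac{36815}{52586}$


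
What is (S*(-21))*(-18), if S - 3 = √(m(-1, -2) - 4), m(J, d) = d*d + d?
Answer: 1134 + 378*I*√2 ≈ 1134.0 + 534.57*I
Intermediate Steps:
m(J, d) = d + d² (m(J, d) = d² + d = d + d²)
S = 3 + I*√2 (S = 3 + √(-2*(1 - 2) - 4) = 3 + √(-2*(-1) - 4) = 3 + √(2 - 4) = 3 + √(-2) = 3 + I*√2 ≈ 3.0 + 1.4142*I)
(S*(-21))*(-18) = ((3 + I*√2)*(-21))*(-18) = (-63 - 21*I*√2)*(-18) = 1134 + 378*I*√2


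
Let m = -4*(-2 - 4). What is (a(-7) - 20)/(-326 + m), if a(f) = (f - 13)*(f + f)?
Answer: -130/151 ≈ -0.86093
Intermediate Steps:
a(f) = 2*f*(-13 + f) (a(f) = (-13 + f)*(2*f) = 2*f*(-13 + f))
m = 24 (m = -4*(-6) = 24)
(a(-7) - 20)/(-326 + m) = (2*(-7)*(-13 - 7) - 20)/(-326 + 24) = (2*(-7)*(-20) - 20)/(-302) = (280 - 20)*(-1/302) = 260*(-1/302) = -130/151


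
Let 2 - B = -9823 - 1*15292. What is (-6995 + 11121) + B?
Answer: 29243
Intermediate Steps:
B = 25117 (B = 2 - (-9823 - 1*15292) = 2 - (-9823 - 15292) = 2 - 1*(-25115) = 2 + 25115 = 25117)
(-6995 + 11121) + B = (-6995 + 11121) + 25117 = 4126 + 25117 = 29243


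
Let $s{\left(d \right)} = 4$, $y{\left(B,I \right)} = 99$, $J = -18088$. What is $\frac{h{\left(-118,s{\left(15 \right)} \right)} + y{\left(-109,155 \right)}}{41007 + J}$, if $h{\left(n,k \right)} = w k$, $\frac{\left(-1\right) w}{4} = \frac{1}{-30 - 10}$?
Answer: $\frac{497}{114595} \approx 0.004337$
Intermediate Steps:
$w = \frac{1}{10}$ ($w = - \frac{4}{-30 - 10} = - \frac{4}{-40} = \left(-4\right) \left(- \frac{1}{40}\right) = \frac{1}{10} \approx 0.1$)
$h{\left(n,k \right)} = \frac{k}{10}$
$\frac{h{\left(-118,s{\left(15 \right)} \right)} + y{\left(-109,155 \right)}}{41007 + J} = \frac{\frac{1}{10} \cdot 4 + 99}{41007 - 18088} = \frac{\frac{2}{5} + 99}{22919} = \frac{497}{5} \cdot \frac{1}{22919} = \frac{497}{114595}$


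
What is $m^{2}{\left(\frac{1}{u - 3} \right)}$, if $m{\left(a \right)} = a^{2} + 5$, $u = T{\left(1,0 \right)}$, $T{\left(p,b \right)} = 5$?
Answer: $\frac{441}{16} \approx 27.563$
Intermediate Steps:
$u = 5$
$m{\left(a \right)} = 5 + a^{2}$
$m^{2}{\left(\frac{1}{u - 3} \right)} = \left(5 + \left(\frac{1}{5 - 3}\right)^{2}\right)^{2} = \left(5 + \left(\frac{1}{2}\right)^{2}\right)^{2} = \left(5 + \frac{1}{4}\right)^{2} = \left(\frac{21}{4}\right)^{2} = \frac{441}{16}$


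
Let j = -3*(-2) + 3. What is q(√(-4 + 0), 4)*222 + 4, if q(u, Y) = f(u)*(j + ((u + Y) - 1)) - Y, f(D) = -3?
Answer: -8876 - 1332*I ≈ -8876.0 - 1332.0*I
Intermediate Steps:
j = 9 (j = 6 + 3 = 9)
q(u, Y) = -24 - 4*Y - 3*u (q(u, Y) = -3*(9 + ((u + Y) - 1)) - Y = -3*(9 + ((Y + u) - 1)) - Y = -3*(9 + (-1 + Y + u)) - Y = -3*(8 + Y + u) - Y = (-24 - 3*Y - 3*u) - Y = -24 - 4*Y - 3*u)
q(√(-4 + 0), 4)*222 + 4 = (-24 - 4*4 - 3*√(-4 + 0))*222 + 4 = (-24 - 16 - 6*I)*222 + 4 = (-40 - 6*I)*222 + 4 = (-8880 - 1332*I) + 4 = -8876 - 1332*I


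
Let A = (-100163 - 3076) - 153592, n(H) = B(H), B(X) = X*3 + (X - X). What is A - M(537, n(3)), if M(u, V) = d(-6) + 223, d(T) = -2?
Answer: -257052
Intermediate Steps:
B(X) = 3*X (B(X) = 3*X + 0 = 3*X)
n(H) = 3*H
M(u, V) = 221 (M(u, V) = -2 + 223 = 221)
A = -256831 (A = -103239 - 153592 = -256831)
A - M(537, n(3)) = -256831 - 1*221 = -256831 - 221 = -257052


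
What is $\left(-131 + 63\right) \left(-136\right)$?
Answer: $9248$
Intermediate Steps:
$\left(-131 + 63\right) \left(-136\right) = \left(-68\right) \left(-136\right) = 9248$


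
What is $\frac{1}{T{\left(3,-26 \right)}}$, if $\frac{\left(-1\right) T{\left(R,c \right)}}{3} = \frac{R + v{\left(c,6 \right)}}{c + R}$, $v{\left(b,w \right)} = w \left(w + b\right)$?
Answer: $- \frac{23}{351} \approx -0.065527$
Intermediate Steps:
$v{\left(b,w \right)} = w \left(b + w\right)$
$T{\left(R,c \right)} = - \frac{3 \left(36 + R + 6 c\right)}{R + c}$ ($T{\left(R,c \right)} = - 3 \frac{R + 6 \left(c + 6\right)}{c + R} = - 3 \frac{R + 6 \left(6 + c\right)}{R + c} = - 3 \frac{R + \left(36 + 6 c\right)}{R + c} = - 3 \frac{36 + R + 6 c}{R + c} = - \frac{3 \left(36 + R + 6 c\right)}{R + c}$)
$\frac{1}{T{\left(3,-26 \right)}} = \frac{1}{3 \frac{1}{3 - 26} \left(-36 - 3 - -156\right)} = \frac{1}{3 \frac{1}{-23} \left(-36 - 3 + 156\right)} = \frac{1}{3 \left(- \frac{1}{23}\right) 117} = \frac{1}{- \frac{351}{23}} = - \frac{23}{351}$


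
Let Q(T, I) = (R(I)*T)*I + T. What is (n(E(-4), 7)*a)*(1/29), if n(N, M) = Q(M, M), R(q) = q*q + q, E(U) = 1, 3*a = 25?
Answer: 22925/29 ≈ 790.52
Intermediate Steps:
a = 25/3 (a = (1/3)*25 = 25/3 ≈ 8.3333)
R(q) = q + q**2 (R(q) = q**2 + q = q + q**2)
Q(T, I) = T + T*I**2*(1 + I) (Q(T, I) = ((I*(1 + I))*T)*I + T = (I*T*(1 + I))*I + T = T*I**2*(1 + I) + T = T + T*I**2*(1 + I))
n(N, M) = M*(1 + M**2*(1 + M))
(n(E(-4), 7)*a)*(1/29) = ((7 + 7**3 + 7**4)*(25/3))*(1/29) = ((7 + 343 + 2401)*(25/3))*(1*(1/29)) = (2751*(25/3))*(1/29) = 22925*(1/29) = 22925/29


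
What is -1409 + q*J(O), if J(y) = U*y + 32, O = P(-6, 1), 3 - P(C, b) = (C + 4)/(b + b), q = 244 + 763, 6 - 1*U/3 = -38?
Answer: 562511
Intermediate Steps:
U = 132 (U = 18 - 3*(-38) = 18 + 114 = 132)
q = 1007
P(C, b) = 3 - (4 + C)/(2*b) (P(C, b) = 3 - (C + 4)/(b + b) = 3 - (4 + C)/(2*b))
O = 4 (O = (½)*(-4 - 1*(-6) + 6*1)/1 = (½)*1*(-4 + 6 + 6) = (½)*1*8 = 4)
J(y) = 32 + 132*y (J(y) = 132*y + 32 = 32 + 132*y)
-1409 + q*J(O) = -1409 + 1007*(32 + 132*4) = -1409 + 1007*(32 + 528) = -1409 + 1007*560 = -1409 + 563920 = 562511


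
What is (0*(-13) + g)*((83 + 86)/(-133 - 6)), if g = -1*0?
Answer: 0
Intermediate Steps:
g = 0
(0*(-13) + g)*((83 + 86)/(-133 - 6)) = (0*(-13) + 0)*((83 + 86)/(-133 - 6)) = (0 + 0)*(169/(-139)) = 0*(169*(-1/139)) = 0*(-169/139) = 0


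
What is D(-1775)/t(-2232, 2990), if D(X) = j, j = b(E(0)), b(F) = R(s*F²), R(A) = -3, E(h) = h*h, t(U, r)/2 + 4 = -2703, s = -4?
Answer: 3/5414 ≈ 0.00055412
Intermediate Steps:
t(U, r) = -5414 (t(U, r) = -8 + 2*(-2703) = -8 - 5406 = -5414)
E(h) = h²
b(F) = -3
j = -3
D(X) = -3
D(-1775)/t(-2232, 2990) = -3/(-5414) = -3*(-1/5414) = 3/5414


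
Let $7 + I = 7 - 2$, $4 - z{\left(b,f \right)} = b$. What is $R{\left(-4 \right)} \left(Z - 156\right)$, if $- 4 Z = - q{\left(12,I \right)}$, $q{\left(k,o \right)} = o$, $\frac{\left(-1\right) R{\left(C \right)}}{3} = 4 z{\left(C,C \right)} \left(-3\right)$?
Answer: $-45072$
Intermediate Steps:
$z{\left(b,f \right)} = 4 - b$
$I = -2$ ($I = -7 + \left(7 - 2\right) = -7 + 5 = -2$)
$R{\left(C \right)} = 144 - 36 C$ ($R{\left(C \right)} = - 3 \cdot 4 \left(4 - C\right) \left(-3\right) = - 3 \left(16 - 4 C\right) \left(-3\right) = - 3 \left(-48 + 12 C\right) = 144 - 36 C$)
$Z = - \frac{1}{2}$ ($Z = - \frac{\left(-1\right) \left(-2\right)}{4} = \left(- \frac{1}{4}\right) 2 = - \frac{1}{2} \approx -0.5$)
$R{\left(-4 \right)} \left(Z - 156\right) = \left(144 - -144\right) \left(- \frac{1}{2} - 156\right) = \left(144 + 144\right) \left(- \frac{313}{2}\right) = 288 \left(- \frac{313}{2}\right) = -45072$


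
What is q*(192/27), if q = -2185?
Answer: -139840/9 ≈ -15538.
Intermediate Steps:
q*(192/27) = -419520/27 = -2185*64/9 = -139840/9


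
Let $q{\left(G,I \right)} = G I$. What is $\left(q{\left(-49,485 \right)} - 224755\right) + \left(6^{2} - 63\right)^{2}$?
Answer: $-247791$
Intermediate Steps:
$\left(q{\left(-49,485 \right)} - 224755\right) + \left(6^{2} - 63\right)^{2} = \left(\left(-49\right) 485 - 224755\right) + \left(6^{2} - 63\right)^{2} = \left(-23765 - 224755\right) + \left(36 - 63\right)^{2} = -248520 + \left(-27\right)^{2} = -248520 + 729 = -247791$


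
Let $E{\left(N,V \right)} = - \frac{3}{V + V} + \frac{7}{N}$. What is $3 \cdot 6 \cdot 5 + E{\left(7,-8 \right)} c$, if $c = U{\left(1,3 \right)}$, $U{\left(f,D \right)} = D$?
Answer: $\frac{1497}{16} \approx 93.563$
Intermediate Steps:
$E{\left(N,V \right)} = \frac{7}{N} - \frac{3}{2 V}$ ($E{\left(N,V \right)} = - \frac{3}{2 V} + \frac{7}{N} = \frac{7}{N} - \frac{3}{2 V}$)
$c = 3$
$3 \cdot 6 \cdot 5 + E{\left(7,-8 \right)} c = 3 \cdot 6 \cdot 5 + \left(\frac{7}{7} - \frac{3}{2 \left(-8\right)}\right) 3 = 18 \cdot 5 + \left(7 \cdot \frac{1}{7} - - \frac{3}{16}\right) 3 = 90 + \left(1 + \frac{3}{16}\right) 3 = 90 + \frac{19}{16} \cdot 3 = 90 + \frac{57}{16} = \frac{1497}{16}$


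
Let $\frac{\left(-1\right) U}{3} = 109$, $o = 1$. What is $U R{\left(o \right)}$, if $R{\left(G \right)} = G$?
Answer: $-327$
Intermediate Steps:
$U = -327$ ($U = \left(-3\right) 109 = -327$)
$U R{\left(o \right)} = \left(-327\right) 1 = -327$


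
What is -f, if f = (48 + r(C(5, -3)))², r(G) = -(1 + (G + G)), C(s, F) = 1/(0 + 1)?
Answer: -2025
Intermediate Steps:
C(s, F) = 1 (C(s, F) = 1/1 = 1)
r(G) = -1 - 2*G (r(G) = -(1 + 2*G) = -1 - 2*G)
f = 2025 (f = (48 + (-1 - 2*1))² = (48 + (-1 - 2))² = (48 - 3)² = 45² = 2025)
-f = -1*2025 = -2025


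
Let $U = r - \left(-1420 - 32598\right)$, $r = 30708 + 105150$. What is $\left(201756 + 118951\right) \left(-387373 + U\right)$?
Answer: $-69752810379$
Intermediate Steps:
$r = 135858$
$U = 169876$ ($U = 135858 - \left(-1420 - 32598\right) = 135858 - -34018 = 135858 + 34018 = 169876$)
$\left(201756 + 118951\right) \left(-387373 + U\right) = \left(201756 + 118951\right) \left(-387373 + 169876\right) = 320707 \left(-217497\right) = -69752810379$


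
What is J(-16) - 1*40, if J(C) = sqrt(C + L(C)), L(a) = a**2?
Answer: -40 + 4*sqrt(15) ≈ -24.508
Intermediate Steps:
J(C) = sqrt(C + C**2)
J(-16) - 1*40 = sqrt(-16*(1 - 16)) - 1*40 = sqrt(-16*(-15)) - 40 = sqrt(240) - 40 = 4*sqrt(15) - 40 = -40 + 4*sqrt(15)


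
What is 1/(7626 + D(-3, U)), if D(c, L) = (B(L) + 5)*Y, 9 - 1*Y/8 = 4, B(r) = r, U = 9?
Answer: 1/8186 ≈ 0.00012216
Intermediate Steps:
Y = 40 (Y = 72 - 8*4 = 72 - 32 = 40)
D(c, L) = 200 + 40*L (D(c, L) = (L + 5)*40 = (5 + L)*40 = 200 + 40*L)
1/(7626 + D(-3, U)) = 1/(7626 + (200 + 40*9)) = 1/(7626 + (200 + 360)) = 1/(7626 + 560) = 1/8186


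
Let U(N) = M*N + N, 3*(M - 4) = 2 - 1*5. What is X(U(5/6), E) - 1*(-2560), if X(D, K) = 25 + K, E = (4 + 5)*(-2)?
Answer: 2567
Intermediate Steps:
M = 3 (M = 4 + (2 - 1*5)/3 = 4 + (2 - 5)/3 = 4 + (⅓)*(-3) = 4 - 1 = 3)
E = -18 (E = 9*(-2) = -18)
U(N) = 4*N (U(N) = 3*N + N = 4*N)
X(U(5/6), E) - 1*(-2560) = (25 - 18) - 1*(-2560) = 7 + 2560 = 2567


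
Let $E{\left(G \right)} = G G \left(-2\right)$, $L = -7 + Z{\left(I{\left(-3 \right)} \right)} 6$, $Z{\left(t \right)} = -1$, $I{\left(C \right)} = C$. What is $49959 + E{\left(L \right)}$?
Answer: $49621$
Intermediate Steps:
$L = -13$ ($L = -7 - 6 = -13$)
$E{\left(G \right)} = - 2 G^{2}$ ($E{\left(G \right)} = G^{2} \left(-2\right) = - 2 G^{2}$)
$49959 + E{\left(L \right)} = 49959 - 2 \left(-13\right)^{2} = 49959 - 338 = 49621$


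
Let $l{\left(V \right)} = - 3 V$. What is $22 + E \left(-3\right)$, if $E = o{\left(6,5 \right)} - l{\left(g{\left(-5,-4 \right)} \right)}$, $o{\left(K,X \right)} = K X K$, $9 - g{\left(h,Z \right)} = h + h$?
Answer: $-689$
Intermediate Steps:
$g{\left(h,Z \right)} = 9 - 2 h$ ($g{\left(h,Z \right)} = 9 - \left(h + h\right) = 9 - 2 h$)
$o{\left(K,X \right)} = X K^{2}$
$E = 237$ ($E = 5 \cdot 6^{2} - - 3 \left(9 - -10\right) = 5 \cdot 36 - - 3 \left(9 + 10\right) = 180 - \left(-3\right) 19 = 180 - -57 = 180 + 57 = 237$)
$22 + E \left(-3\right) = 22 + 237 \left(-3\right) = 22 - 711 = -689$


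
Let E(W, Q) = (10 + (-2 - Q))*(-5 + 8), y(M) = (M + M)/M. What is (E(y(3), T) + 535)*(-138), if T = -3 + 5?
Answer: -76314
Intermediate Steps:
T = 2
y(M) = 2 (y(M) = (2*M)/M = 2)
E(W, Q) = 24 - 3*Q (E(W, Q) = (8 - Q)*3 = 24 - 3*Q)
(E(y(3), T) + 535)*(-138) = ((24 - 3*2) + 535)*(-138) = ((24 - 6) + 535)*(-138) = (18 + 535)*(-138) = 553*(-138) = -76314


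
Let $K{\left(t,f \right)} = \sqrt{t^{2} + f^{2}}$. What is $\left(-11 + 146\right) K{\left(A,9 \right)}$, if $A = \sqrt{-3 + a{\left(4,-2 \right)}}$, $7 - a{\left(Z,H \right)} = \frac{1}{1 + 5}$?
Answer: $\frac{45 \sqrt{3054}}{2} \approx 1243.4$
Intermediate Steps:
$a{\left(Z,H \right)} = \frac{41}{6}$ ($a{\left(Z,H \right)} = 7 - \frac{1}{1 + 5} = 7 - \frac{1}{6} = \frac{41}{6}$)
$A = \frac{\sqrt{138}}{6}$ ($A = \sqrt{-3 + \frac{41}{6}} = \sqrt{\frac{23}{6}} = \frac{\sqrt{138}}{6} \approx 1.9579$)
$K{\left(t,f \right)} = \sqrt{f^{2} + t^{2}}$
$\left(-11 + 146\right) K{\left(A,9 \right)} = \left(-11 + 146\right) \sqrt{9^{2} + \left(\frac{\sqrt{138}}{6}\right)^{2}} = 135 \sqrt{81 + \frac{23}{6}} = 135 \sqrt{\frac{509}{6}} = 135 \frac{\sqrt{3054}}{6} = \frac{45 \sqrt{3054}}{2}$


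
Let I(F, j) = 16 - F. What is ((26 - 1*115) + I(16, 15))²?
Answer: 7921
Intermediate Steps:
((26 - 1*115) + I(16, 15))² = ((26 - 1*115) + (16 - 1*16))² = ((26 - 115) + (16 - 16))² = (-89 + 0)² = (-89)² = 7921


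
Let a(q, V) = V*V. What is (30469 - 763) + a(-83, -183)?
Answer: 63195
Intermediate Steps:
a(q, V) = V²
(30469 - 763) + a(-83, -183) = (30469 - 763) + (-183)² = 29706 + 33489 = 63195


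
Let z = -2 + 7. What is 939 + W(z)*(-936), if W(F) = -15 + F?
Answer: 10299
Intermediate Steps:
z = 5
939 + W(z)*(-936) = 939 + (-15 + 5)*(-936) = 939 - 10*(-936) = 939 + 9360 = 10299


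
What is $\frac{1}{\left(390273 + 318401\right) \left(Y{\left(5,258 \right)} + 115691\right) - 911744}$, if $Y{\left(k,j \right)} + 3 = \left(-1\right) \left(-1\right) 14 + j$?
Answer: $\frac{1}{82176925296} \approx 1.2169 \cdot 10^{-11}$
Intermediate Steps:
$Y{\left(k,j \right)} = 11 + j$ ($Y{\left(k,j \right)} = -3 + \left(\left(-1\right) \left(-1\right) 14 + j\right) = -3 + \left(1 \cdot 14 + j\right) = -3 + \left(14 + j\right) = 11 + j$)
$\frac{1}{\left(390273 + 318401\right) \left(Y{\left(5,258 \right)} + 115691\right) - 911744} = \frac{1}{\left(390273 + 318401\right) \left(\left(11 + 258\right) + 115691\right) - 911744} = \frac{1}{708674 \left(269 + 115691\right) - 911744} = \frac{1}{708674 \cdot 115960 - 911744} = \frac{1}{82177837040 - 911744} = \frac{1}{82176925296}$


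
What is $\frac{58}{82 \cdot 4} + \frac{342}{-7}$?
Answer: $- \frac{55885}{1148} \approx -48.68$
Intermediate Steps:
$\frac{58}{82 \cdot 4} + \frac{342}{-7} = \frac{58}{328} + 342 \left(- \frac{1}{7}\right) = 58 \cdot \frac{1}{328} - \frac{342}{7} = \frac{29}{164} - \frac{342}{7} = - \frac{55885}{1148}$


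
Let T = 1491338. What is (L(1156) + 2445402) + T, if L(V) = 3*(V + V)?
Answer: 3943676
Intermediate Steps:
L(V) = 6*V (L(V) = 3*(2*V) = 6*V)
(L(1156) + 2445402) + T = (6*1156 + 2445402) + 1491338 = (6936 + 2445402) + 1491338 = 2452338 + 1491338 = 3943676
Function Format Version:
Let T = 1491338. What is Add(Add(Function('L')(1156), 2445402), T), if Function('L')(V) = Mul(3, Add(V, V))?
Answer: 3943676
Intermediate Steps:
Function('L')(V) = Mul(6, V) (Function('L')(V) = Mul(3, Mul(2, V)) = Mul(6, V))
Add(Add(Function('L')(1156), 2445402), T) = Add(Add(Mul(6, 1156), 2445402), 1491338) = Add(Add(6936, 2445402), 1491338) = Add(2452338, 1491338) = 3943676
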